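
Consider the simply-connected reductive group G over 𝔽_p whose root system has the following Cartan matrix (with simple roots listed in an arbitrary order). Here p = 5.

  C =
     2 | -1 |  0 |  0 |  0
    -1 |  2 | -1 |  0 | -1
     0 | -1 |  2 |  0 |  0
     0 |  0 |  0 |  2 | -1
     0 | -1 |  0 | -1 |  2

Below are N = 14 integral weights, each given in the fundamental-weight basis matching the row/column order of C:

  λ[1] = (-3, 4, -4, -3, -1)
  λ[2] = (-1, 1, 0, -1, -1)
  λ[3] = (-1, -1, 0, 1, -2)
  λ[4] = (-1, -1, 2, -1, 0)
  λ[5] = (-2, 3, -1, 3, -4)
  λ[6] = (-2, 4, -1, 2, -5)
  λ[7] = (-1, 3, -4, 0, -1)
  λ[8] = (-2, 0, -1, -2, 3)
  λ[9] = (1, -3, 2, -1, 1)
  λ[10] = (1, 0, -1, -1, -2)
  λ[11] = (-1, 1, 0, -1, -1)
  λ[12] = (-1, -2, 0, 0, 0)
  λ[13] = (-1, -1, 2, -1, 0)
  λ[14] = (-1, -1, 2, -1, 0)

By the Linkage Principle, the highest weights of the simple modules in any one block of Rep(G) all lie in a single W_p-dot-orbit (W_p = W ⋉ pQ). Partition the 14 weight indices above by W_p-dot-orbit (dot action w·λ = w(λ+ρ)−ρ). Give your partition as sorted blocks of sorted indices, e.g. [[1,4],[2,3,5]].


Type D_5, rank 5, |W|=1920; reorder rows/cols to standard.

Ā_5 reps of the 14 weights (D_5, coords as presented):

  [1] (0, 2, 1, 0, 0);  [2] (0, 2, 1, 0, 0);  [3] (1, 0, 0, 1, 0);  [4] (0, 0, 3, 0, 1);  [5] (1, 0, 0, 1, 0);  [6] (1, 0, 0, 1, 0);  [7] (0, 0, 3, 0, 1);  [8] (1, 0, 0, 1, 0);  [9] (0, 2, 1, 0, 0);  [10] (2, 0, 0, 1, 0);  [11] (0, 2, 1, 0, 0);  [12] (1, 0, 0, 1, 0);  [13] (0, 0, 3, 0, 1);  [14] (0, 0, 3, 0, 1)

Linkage partition of the 14 weights (4 classes, p=5):

[[1, 2, 9, 11], [3, 5, 6, 8, 12], [4, 7, 13, 14], [10]]


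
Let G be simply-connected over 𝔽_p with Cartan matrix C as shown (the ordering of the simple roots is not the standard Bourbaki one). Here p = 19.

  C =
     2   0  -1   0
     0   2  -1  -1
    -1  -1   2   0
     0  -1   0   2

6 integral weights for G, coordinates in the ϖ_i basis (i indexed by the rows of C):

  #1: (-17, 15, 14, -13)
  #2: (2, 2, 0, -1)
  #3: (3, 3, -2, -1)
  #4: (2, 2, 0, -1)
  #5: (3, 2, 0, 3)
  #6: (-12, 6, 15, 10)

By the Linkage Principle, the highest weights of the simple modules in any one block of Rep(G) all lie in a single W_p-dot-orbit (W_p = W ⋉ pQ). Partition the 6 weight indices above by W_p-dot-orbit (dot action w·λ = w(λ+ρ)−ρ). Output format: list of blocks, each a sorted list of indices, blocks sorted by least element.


Root system A_4: the 4×4 matrix C matches after relabeling.

W_19-reps of the 6 weights in Ā_19 (same 4-coord order as C):

  λ_1+ρ ↦ (3, 3, 1, 0);  λ_2+ρ ↦ (3, 3, 1, 0);  λ_3+ρ ↦ (3, 3, 1, 0);  λ_4+ρ ↦ (3, 3, 1, 0);  λ_5+ρ ↦ (4, 3, 1, 4);  λ_6+ρ ↦ (4, 3, 1, 4)

These 6 weights hit 2 W_19-dot-orbits; sizes (4, 2):

[[1, 2, 3, 4], [5, 6]]


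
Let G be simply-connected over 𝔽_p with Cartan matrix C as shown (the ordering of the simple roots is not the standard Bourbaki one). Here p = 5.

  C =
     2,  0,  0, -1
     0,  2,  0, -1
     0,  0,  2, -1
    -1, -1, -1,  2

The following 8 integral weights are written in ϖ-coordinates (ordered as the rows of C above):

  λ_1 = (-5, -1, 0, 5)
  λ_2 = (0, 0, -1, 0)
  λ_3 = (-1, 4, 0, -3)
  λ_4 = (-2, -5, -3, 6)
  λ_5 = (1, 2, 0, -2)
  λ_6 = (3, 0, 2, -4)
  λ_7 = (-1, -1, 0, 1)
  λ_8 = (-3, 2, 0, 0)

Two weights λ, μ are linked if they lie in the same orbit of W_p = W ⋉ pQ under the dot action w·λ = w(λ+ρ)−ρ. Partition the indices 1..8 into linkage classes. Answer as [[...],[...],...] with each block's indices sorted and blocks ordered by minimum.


Root system D_4: the 4×4 matrix C matches after relabeling.

λ_j+ρ reflected into Ā_5 (⟨·,θ^∨⟩≤5); 4-tuples as given:

  λ_1 → (1, 1, 0, 1);  λ_2 → (1, 1, 0, 1);  λ_3 → (1, 2, 0, 1);  λ_4 → (1, 2, 0, 1);  λ_5 → (1, 2, 0, 1);  λ_6 → (1, 2, 0, 1);  λ_7 → (0, 0, 1, 2);  λ_8 → (1, 2, 0, 1)

The 8 indices split into 3 linkage classes (same alcove rep ⇔ same W_5-dot-orbit):

[[1, 2], [3, 4, 5, 6, 8], [7]]


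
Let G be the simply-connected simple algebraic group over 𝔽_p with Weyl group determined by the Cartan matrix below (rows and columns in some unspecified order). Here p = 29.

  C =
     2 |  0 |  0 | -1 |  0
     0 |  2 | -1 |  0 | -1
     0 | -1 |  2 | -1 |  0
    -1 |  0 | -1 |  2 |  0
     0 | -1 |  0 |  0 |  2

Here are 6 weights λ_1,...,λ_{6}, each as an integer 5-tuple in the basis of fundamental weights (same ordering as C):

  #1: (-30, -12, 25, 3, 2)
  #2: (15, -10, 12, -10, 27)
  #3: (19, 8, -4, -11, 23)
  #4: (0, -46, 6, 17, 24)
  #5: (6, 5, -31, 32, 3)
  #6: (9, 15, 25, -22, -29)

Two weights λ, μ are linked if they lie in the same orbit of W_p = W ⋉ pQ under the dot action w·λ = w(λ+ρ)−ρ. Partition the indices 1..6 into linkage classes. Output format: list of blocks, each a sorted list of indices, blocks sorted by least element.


C ↔ A_5 under row/col permutation; |W(A_5)| = 720.

Alcove-folded reps (p=29, 6 weights, presented ϖ-order):

  [1] (3, 7, 3, 15, 0);  [2] (3, 4, 5, 1, 9);  [3] (3, 4, 5, 1, 9);  [4] (3, 4, 5, 1, 9);  [5] (3, 4, 5, 1, 9);  [6] (2, 5, 7, 1, 3)

Partition of {1..6} into 3 W_29-dot-orbits:

[[1], [2, 3, 4, 5], [6]]


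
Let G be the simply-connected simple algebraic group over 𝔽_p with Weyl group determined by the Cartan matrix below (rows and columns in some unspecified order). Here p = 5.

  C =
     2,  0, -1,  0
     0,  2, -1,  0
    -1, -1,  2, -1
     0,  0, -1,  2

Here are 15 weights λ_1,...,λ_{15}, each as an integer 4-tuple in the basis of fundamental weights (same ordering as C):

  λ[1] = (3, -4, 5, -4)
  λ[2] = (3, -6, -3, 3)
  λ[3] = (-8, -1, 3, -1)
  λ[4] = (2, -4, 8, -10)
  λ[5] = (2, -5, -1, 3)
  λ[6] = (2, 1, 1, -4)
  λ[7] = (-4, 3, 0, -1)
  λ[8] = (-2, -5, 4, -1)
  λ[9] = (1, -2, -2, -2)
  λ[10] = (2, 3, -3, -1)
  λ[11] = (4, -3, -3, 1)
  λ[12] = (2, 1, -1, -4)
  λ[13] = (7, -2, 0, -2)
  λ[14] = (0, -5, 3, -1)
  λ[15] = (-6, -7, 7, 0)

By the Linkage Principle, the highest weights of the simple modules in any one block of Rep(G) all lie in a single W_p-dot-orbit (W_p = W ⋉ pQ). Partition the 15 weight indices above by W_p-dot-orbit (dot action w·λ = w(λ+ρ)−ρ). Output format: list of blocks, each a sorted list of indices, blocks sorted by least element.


Dynkin diagram of C (from the 6 off-diagonal −1 entries): D_4.

Alcove-folded reps (p=5, 15 weights, presented ϖ-order):

  1: (1, 2, 0, 2) · 2: (1, 0, 1, 1) · 3: (1, 0, 1, 0) · 4: (0, 0, 1, 2) · 5: (1, 0, 1, 0) · 6: (1, 0, 1, 1) · 7: (1, 2, 0, 2) · 8: (1, 4, 0, 0) · 9: (1, 0, 1, 0) · 10: (1, 2, 0, 2) · 11: (1, 2, 0, 2) · 12: (0, 1, 2, 0) · 13: (1, 0, 1, 0) · 14: (1, 4, 0, 0) · 15: (1, 0, 1, 1)

6 distinct reps among the 15 weights ⇒ 6 W_5-linkage classes:

[[1, 7, 10, 11], [2, 6, 15], [3, 5, 9, 13], [4], [8, 14], [12]]


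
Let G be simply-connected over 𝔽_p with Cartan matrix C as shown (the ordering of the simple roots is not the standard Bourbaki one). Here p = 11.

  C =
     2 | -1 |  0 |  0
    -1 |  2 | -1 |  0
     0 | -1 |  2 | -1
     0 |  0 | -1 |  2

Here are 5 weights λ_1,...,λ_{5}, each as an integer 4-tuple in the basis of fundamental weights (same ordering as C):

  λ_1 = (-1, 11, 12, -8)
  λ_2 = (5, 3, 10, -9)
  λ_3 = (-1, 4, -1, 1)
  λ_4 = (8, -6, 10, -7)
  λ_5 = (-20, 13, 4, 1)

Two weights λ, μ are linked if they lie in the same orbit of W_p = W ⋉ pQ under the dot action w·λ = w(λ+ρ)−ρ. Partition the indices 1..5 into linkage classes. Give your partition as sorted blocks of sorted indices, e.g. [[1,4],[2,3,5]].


Type A_4, rank 4, |W|=120; reorder rows/cols to standard.

Each λ_j+ρ reduced to Ā_11; 4-tuples below use C's row order:

  λ_1+ρ ↦ (4, 0, 1, 2) · λ_2+ρ ↦ (4, 0, 1, 2) · λ_3+ρ ↦ (0, 5, 0, 2) · λ_4+ρ ↦ (0, 5, 0, 2) · λ_5+ρ ↦ (1, 3, 5, 0)

Linkage partition of the 5 weights (3 classes, p=11):

[[1, 2], [3, 4], [5]]


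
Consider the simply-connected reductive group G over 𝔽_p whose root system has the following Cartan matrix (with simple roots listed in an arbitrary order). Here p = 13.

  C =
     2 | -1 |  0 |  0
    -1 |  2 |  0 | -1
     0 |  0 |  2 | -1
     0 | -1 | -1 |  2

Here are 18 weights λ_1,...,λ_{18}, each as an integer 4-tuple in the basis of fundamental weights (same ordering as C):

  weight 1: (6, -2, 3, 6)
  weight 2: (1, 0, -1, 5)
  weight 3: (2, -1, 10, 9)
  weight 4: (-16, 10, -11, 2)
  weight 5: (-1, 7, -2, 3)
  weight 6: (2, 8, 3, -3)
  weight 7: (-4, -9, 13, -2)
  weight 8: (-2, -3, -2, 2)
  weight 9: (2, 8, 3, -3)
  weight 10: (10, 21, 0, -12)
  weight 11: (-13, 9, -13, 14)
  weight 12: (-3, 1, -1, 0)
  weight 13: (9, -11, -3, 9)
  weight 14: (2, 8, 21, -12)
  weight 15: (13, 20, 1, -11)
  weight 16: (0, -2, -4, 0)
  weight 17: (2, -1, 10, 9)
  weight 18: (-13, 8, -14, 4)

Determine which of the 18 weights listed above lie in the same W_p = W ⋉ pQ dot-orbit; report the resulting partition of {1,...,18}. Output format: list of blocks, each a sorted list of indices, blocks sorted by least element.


Dynkin diagram of C (from the 6 off-diagonal −1 entries): A_4.

Folding the 18 weights λ_j+ρ into Ā_13 (reps in the given 4-coord order):

  1: (2, 1, 0, 6);  2: (2, 1, 0, 6);  3: (0, 8, 0, 2);  4: (2, 7, 1, 2);  5: (0, 8, 1, 3);  6: (2, 7, 1, 2);  7: (0, 8, 1, 3);  8: (2, 0, 0, 1);  9: (2, 7, 1, 2);  10: (2, 7, 1, 2);  11: (2, 0, 0, 1);  12: (2, 0, 0, 1);  13: (0, 8, 0, 2);  14: (2, 7, 1, 2);  15: (0, 8, 1, 3);  16: (2, 0, 0, 1);  17: (0, 8, 0, 2);  18: (0, 8, 1, 3)

Partition of {1..18} into 5 W_13-dot-orbits:

[[1, 2], [3, 13, 17], [4, 6, 9, 10, 14], [5, 7, 15, 18], [8, 11, 12, 16]]


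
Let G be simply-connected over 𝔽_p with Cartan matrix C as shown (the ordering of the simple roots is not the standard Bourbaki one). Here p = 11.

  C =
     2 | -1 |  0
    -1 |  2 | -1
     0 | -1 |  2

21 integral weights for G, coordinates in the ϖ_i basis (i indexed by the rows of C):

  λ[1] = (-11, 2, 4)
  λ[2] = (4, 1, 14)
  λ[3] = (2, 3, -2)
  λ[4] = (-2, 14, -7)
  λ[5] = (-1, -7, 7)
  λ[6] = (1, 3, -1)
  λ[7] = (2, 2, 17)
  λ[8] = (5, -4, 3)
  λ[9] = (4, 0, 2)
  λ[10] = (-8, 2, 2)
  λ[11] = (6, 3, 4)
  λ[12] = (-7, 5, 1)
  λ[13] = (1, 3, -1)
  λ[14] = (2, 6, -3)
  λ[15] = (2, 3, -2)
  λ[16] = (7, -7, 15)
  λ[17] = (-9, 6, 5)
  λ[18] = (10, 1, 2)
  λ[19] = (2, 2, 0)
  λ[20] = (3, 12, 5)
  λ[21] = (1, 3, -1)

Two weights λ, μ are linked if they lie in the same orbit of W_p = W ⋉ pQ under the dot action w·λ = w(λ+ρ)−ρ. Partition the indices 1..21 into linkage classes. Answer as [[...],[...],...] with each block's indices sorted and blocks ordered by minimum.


A_3 Cartan matrix, 3 simple roots permuted; ρ=(1,1,1).

W_11-reps of the 21 weights in Ā_11 (same 3-coord order as C):

  λ_1+ρ ↦ (3, 5, 2) · λ_2+ρ ↦ (2, 4, 0) · λ_3+ρ ↦ (3, 3, 1) · λ_4+ρ ↦ (3, 5, 2) · λ_5+ρ ↦ (6, 0, 2) · λ_6+ρ ↦ (2, 4, 0) · λ_7+ρ ↦ (3, 5, 2) · λ_8+ρ ↦ (3, 3, 1) · λ_9+ρ ↦ (5, 1, 3) · λ_10+ρ ↦ (3, 3, 1) · λ_11+ρ ↦ (2, 4, 0) · λ_12+ρ ↦ (6, 0, 2) · λ_13+ρ ↦ (2, 4, 0) · λ_14+ρ ↦ (3, 5, 2) · λ_15+ρ ↦ (3, 3, 1) · λ_16+ρ ↦ (5, 1, 3) · λ_17+ρ ↦ (5, 1, 3) · λ_18+ρ ↦ (6, 0, 2) · λ_19+ρ ↦ (3, 3, 1) · λ_20+ρ ↦ (5, 1, 3) · λ_21+ρ ↦ (2, 4, 0)

Grouping the 21 weights by Ā_11-representative: 5 linkage classes.

[[1, 4, 7, 14], [2, 6, 11, 13, 21], [3, 8, 10, 15, 19], [5, 12, 18], [9, 16, 17, 20]]


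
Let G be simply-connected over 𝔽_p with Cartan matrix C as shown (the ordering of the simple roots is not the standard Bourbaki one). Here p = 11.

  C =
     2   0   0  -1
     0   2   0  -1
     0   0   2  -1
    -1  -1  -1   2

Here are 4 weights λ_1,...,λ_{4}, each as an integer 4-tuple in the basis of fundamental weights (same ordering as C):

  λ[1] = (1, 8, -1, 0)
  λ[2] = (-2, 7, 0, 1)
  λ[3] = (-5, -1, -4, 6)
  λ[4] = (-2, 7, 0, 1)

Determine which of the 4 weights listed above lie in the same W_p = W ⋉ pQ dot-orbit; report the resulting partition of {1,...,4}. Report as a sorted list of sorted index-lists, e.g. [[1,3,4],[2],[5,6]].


Dynkin diagram of C (from the 6 off-diagonal −1 entries): D_4.

Ā_11 reps of the 4 weights (D_4, coords as presented):

  λ_1 → (1, 8, 1, 0) · λ_2 → (1, 8, 1, 0) · λ_3 → (4, 0, 3, 0) · λ_4 → (1, 8, 1, 0)

Partition of {1..4} into 2 W_11-dot-orbits:

[[1, 2, 4], [3]]


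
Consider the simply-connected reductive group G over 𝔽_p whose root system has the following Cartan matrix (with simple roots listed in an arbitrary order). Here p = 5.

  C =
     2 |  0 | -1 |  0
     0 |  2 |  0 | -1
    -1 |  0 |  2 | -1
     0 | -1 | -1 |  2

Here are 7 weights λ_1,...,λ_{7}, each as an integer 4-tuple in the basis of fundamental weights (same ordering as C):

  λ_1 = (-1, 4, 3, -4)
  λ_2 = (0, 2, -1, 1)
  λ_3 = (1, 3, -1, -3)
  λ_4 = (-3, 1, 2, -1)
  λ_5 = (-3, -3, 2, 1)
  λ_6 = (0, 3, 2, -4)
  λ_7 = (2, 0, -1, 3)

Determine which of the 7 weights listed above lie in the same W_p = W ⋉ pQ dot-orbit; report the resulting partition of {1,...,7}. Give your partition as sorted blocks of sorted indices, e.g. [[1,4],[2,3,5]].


Root system A_4: the 4×4 matrix C matches after relabeling.

Folding the 7 weights λ_j+ρ into Ā_5 (reps in the given 4-coord order):

  λ_1 → (1, 1, 0, 3) · λ_2 → (0, 2, 0, 2) · λ_3 → (0, 2, 2, 0) · λ_4 → (2, 2, 1, 0) · λ_5 → (2, 2, 1, 0) · λ_6 → (1, 1, 0, 3) · λ_7 → (0, 2, 0, 2)

The 7 indices split into 4 linkage classes (same alcove rep ⇔ same W_5-dot-orbit):

[[1, 6], [2, 7], [3], [4, 5]]


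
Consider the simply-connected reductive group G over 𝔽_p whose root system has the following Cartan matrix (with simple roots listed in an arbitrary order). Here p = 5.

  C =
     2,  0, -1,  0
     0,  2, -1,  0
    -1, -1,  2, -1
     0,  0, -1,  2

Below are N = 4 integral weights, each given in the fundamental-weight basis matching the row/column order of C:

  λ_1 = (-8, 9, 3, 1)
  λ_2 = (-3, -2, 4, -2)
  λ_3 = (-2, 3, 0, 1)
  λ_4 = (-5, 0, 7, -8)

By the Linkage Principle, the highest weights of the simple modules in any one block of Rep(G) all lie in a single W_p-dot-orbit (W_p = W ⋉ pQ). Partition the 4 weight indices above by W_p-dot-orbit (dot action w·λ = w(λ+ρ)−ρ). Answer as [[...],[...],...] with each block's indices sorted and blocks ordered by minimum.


Cartan matrix: type D_4 (|W|=192); un-permuting the 4 rows.

W_5-reps of the 4 weights in Ā_5 (same 4-coord order as C):

  [1] (2, 1, 0, 1) · [2] (2, 1, 0, 1) · [3] (1, 2, 1, 0) · [4] (2, 1, 0, 1)

Partition of {1..4} into 2 W_5-dot-orbits:

[[1, 2, 4], [3]]


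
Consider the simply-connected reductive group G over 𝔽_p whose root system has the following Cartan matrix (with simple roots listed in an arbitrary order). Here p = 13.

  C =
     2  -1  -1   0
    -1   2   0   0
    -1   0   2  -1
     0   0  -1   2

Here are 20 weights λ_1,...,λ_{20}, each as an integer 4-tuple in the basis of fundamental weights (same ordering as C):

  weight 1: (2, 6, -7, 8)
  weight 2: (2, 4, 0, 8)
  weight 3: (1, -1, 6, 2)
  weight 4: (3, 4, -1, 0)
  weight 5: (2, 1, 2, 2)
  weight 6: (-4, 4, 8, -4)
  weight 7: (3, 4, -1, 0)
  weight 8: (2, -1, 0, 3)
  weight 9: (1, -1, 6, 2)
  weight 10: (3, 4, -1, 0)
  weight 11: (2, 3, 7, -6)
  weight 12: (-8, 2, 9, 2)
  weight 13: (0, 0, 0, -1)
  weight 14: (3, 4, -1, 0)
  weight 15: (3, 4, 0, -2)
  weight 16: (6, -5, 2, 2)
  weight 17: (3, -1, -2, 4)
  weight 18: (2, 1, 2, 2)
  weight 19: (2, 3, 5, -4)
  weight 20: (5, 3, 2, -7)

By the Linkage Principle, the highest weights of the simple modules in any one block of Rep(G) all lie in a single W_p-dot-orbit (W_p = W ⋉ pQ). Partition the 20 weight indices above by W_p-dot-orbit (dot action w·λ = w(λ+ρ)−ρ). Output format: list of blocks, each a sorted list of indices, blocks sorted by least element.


Type A_4, rank 4, |W|=120; reorder rows/cols to standard.

λ_j+ρ reflected into Ā_13 (⟨·,θ^∨⟩≤13); 4-tuples as given:

    λ_1+ρ ↦ (3, 4, 3, 3)
    λ_2+ρ ↦ (3, 0, 1, 4)
    λ_3+ρ ↦ (2, 0, 7, 3)
    λ_4+ρ ↦ (4, 5, 0, 1)
    λ_5+ρ ↦ (3, 2, 3, 3)
    λ_6+ρ ↦ (3, 2, 3, 3)
    λ_7+ρ ↦ (4, 5, 0, 1)
    λ_8+ρ ↦ (3, 0, 1, 4)
    λ_9+ρ ↦ (2, 0, 7, 3)
    λ_10+ρ ↦ (4, 5, 0, 1)
    λ_11+ρ ↦ (3, 2, 3, 3)
    λ_12+ρ ↦ (3, 4, 3, 3)
    λ_13+ρ ↦ (1, 1, 1, 0)
    λ_14+ρ ↦ (4, 5, 0, 1)
    λ_15+ρ ↦ (4, 5, 0, 1)
    λ_16+ρ ↦ (3, 4, 3, 3)
    λ_17+ρ ↦ (3, 0, 1, 4)
    λ_18+ρ ↦ (3, 2, 3, 3)
    λ_19+ρ ↦ (3, 4, 3, 3)
    λ_20+ρ ↦ (3, 4, 3, 3)

Grouping the 20 weights by Ā_13-representative: 6 linkage classes.

[[1, 12, 16, 19, 20], [2, 8, 17], [3, 9], [4, 7, 10, 14, 15], [5, 6, 11, 18], [13]]


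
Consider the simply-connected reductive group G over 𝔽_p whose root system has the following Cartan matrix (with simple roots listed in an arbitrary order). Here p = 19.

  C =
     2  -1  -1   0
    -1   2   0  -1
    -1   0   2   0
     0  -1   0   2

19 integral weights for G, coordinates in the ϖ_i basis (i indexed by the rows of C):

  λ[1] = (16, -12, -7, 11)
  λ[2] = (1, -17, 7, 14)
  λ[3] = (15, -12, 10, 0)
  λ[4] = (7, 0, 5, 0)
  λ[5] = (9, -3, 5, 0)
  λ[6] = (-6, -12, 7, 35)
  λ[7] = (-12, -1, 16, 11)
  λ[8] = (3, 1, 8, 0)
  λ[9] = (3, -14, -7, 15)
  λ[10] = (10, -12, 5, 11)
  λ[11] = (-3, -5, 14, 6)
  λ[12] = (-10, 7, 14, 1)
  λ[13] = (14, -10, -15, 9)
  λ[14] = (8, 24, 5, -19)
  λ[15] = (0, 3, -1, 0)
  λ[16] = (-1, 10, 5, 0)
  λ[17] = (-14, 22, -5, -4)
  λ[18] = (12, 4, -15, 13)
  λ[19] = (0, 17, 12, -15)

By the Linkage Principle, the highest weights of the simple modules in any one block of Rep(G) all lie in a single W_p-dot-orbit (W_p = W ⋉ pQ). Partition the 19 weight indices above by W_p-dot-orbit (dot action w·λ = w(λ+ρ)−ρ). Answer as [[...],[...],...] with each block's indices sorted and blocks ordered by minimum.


Dynkin diagram of C (from the 6 off-diagonal −1 entries): A_4.

Each λ_j+ρ reduced to Ā_19; 4-tuples below use C's row order:

  [1] (0, 11, 6, 1);  [2] (8, 1, 6, 1);  [3] (5, 1, 3, 2);  [4] (8, 1, 6, 1);  [5] (8, 1, 6, 1);  [6] (5, 1, 3, 2);  [7] (0, 11, 6, 1);  [8] (4, 2, 9, 1);  [9] (4, 2, 9, 1);  [10] (0, 11, 6, 1);  [11] (4, 2, 9, 1);  [12] (8, 1, 6, 1);  [13] (8, 1, 6, 1);  [14] (4, 2, 9, 1);  [15] (1, 4, 0, 1);  [16] (0, 11, 6, 1);  [17] (4, 2, 9, 1);  [18] (1, 4, 0, 1);  [19] (1, 4, 0, 1)

Partition of {1..19} into 5 W_19-dot-orbits:

[[1, 7, 10, 16], [2, 4, 5, 12, 13], [3, 6], [8, 9, 11, 14, 17], [15, 18, 19]]


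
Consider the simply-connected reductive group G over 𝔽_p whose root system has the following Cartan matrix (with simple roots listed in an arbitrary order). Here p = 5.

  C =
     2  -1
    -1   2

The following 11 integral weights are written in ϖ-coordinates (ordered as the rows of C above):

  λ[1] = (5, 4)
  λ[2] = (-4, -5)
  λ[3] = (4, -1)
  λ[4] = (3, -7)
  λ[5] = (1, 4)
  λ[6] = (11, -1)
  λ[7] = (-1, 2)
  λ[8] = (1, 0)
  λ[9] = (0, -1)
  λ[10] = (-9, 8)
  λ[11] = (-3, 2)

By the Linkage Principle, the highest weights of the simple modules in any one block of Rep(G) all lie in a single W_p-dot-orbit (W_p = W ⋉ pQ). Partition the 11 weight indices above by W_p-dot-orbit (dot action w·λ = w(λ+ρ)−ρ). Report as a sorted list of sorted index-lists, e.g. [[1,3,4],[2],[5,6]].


Root system A_2: the 2×2 matrix C matches after relabeling.

Each λ_j+ρ reduced to Ā_5; 2-tuples below use C's row order:

  λ_1+ρ ↦ (1, 0);  λ_2+ρ ↦ (2, 1);  λ_3+ρ ↦ (5, 0);  λ_4+ρ ↦ (1, 3);  λ_5+ρ ↦ (0, 3);  λ_6+ρ ↦ (0, 3);  λ_7+ρ ↦ (0, 3);  λ_8+ρ ↦ (2, 1);  λ_9+ρ ↦ (1, 0);  λ_10+ρ ↦ (1, 3);  λ_11+ρ ↦ (2, 1)

These 11 weights hit 5 W_5-dot-orbits; sizes (2, 3, 1, 2, 3):

[[1, 9], [2, 8, 11], [3], [4, 10], [5, 6, 7]]


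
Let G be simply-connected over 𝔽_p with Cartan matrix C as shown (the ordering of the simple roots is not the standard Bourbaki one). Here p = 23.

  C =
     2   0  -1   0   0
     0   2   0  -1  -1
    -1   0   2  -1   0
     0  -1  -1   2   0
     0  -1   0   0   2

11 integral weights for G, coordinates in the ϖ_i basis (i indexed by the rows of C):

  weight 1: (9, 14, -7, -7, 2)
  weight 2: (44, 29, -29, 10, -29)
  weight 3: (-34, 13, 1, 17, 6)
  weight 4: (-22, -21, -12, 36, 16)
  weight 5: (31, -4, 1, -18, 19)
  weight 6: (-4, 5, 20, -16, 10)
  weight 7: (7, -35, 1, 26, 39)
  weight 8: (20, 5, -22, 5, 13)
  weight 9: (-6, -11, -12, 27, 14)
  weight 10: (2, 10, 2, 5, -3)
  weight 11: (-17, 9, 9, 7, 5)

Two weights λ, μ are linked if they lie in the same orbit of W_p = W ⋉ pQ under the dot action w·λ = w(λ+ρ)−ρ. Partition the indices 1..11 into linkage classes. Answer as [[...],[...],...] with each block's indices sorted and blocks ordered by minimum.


Type A_5, rank 5, |W|=720; reorder rows/cols to standard.

Folding the 11 weights λ_j+ρ into Ā_23 (reps in the given 5-coord order):

    1: (2, 3, 4, 6, 3)
    2: (1, 5, 5, 2, 5)
    3: (7, 2, 2, 3, 8)
    4: (3, 9, 3, 6, 2)
    5: (3, 9, 3, 6, 2)
    6: (3, 9, 3, 6, 2)
    7: (2, 3, 4, 6, 3)
    8: (3, 9, 3, 6, 2)
    9: (1, 5, 5, 2, 5)
    10: (3, 9, 3, 6, 2)
    11: (1, 5, 5, 2, 5)

Grouping the 11 weights by Ā_23-representative: 4 linkage classes.

[[1, 7], [2, 9, 11], [3], [4, 5, 6, 8, 10]]


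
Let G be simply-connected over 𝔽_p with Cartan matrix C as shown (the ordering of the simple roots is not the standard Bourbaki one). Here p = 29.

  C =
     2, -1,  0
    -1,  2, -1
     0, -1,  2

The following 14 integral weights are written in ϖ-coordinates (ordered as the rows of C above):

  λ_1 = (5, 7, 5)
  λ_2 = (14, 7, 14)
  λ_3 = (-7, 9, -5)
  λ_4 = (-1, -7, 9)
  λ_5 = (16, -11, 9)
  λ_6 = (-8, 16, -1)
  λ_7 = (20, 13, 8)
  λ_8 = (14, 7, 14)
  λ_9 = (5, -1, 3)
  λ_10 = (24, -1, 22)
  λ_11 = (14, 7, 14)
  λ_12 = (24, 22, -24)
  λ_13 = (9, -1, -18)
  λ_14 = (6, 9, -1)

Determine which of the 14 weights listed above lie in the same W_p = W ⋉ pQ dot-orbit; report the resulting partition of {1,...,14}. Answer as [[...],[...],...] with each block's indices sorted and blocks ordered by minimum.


Type A_3, rank 3, |W|=24; reorder rows/cols to standard.

Ā_29 reps of the 14 weights (A_3, coords as presented):

  λ_1 → (6, 8, 6) · λ_2 → (6, 8, 6) · λ_3 → (6, 0, 4) · λ_4 → (6, 0, 4) · λ_5 → (7, 10, 0) · λ_6 → (7, 10, 0) · λ_7 → (6, 8, 6) · λ_8 → (6, 8, 6) · λ_9 → (6, 0, 4) · λ_10 → (6, 0, 4) · λ_11 → (6, 8, 6) · λ_12 → (6, 0, 4) · λ_13 → (7, 10, 0) · λ_14 → (7, 10, 0)

3 distinct reps among the 14 weights ⇒ 3 W_29-linkage classes:

[[1, 2, 7, 8, 11], [3, 4, 9, 10, 12], [5, 6, 13, 14]]


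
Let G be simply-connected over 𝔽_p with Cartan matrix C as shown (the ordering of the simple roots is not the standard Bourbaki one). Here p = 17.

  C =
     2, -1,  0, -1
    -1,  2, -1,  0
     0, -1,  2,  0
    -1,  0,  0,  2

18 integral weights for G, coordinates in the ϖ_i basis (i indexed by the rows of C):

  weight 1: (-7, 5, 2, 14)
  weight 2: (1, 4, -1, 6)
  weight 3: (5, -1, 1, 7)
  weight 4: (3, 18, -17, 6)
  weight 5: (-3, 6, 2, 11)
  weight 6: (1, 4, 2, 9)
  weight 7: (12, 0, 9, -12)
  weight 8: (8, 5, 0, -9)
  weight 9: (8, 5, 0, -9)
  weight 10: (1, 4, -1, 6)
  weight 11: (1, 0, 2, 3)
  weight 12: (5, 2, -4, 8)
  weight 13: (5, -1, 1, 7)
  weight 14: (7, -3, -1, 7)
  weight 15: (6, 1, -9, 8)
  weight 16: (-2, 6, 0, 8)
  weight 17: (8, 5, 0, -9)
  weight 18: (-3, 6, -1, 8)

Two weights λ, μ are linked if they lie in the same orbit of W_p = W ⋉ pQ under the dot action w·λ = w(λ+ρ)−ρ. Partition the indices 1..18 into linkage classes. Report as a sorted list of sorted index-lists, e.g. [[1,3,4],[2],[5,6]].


Cartan matrix: type A_4 (|W|=120); un-permuting the 4 rows.

λ_j+ρ reflected into Ā_17 (⟨·,θ^∨⟩≤17); 4-tuples as given:

  1: (6, 0, 2, 8);  2: (2, 5, 0, 7);  3: (6, 0, 2, 8);  4: (2, 1, 3, 4);  5: (2, 5, 0, 7);  6: (2, 5, 0, 7);  7: (2, 1, 3, 4);  8: (1, 6, 1, 8);  9: (1, 6, 1, 8);  10: (2, 5, 0, 7);  11: (2, 1, 3, 4);  12: (6, 0, 2, 8);  13: (6, 0, 2, 8);  14: (6, 0, 2, 8);  15: (1, 6, 1, 8);  16: (1, 6, 1, 8);  17: (1, 6, 1, 8);  18: (2, 5, 0, 7)

Partition of {1..18} into 4 W_17-dot-orbits:

[[1, 3, 12, 13, 14], [2, 5, 6, 10, 18], [4, 7, 11], [8, 9, 15, 16, 17]]


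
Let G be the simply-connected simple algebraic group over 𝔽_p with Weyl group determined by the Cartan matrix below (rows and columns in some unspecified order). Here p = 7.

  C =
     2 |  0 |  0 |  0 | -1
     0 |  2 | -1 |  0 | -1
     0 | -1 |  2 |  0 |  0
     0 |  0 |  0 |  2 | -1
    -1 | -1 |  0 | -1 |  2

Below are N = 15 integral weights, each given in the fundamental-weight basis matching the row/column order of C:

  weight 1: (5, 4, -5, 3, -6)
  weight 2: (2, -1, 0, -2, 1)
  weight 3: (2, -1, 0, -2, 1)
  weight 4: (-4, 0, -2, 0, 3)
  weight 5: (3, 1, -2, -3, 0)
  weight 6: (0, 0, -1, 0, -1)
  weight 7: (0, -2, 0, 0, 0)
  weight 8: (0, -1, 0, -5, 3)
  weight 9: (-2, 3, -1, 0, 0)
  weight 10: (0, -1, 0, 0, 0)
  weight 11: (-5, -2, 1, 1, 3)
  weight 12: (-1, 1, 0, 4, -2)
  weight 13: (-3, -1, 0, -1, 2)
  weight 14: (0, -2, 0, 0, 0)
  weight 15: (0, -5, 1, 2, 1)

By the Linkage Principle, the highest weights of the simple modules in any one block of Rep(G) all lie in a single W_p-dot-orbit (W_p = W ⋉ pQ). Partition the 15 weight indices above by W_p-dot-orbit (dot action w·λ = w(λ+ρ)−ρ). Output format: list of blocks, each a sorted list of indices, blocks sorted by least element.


Dynkin diagram of C (from the 8 off-diagonal −1 entries): D_5.

Each λ_j+ρ reduced to Ā_7; 5-tuples below use C's row order:

    λ_1 → (1, 1, 0, 1, 0)
    λ_2 → (3, 0, 1, 1, 1)
    λ_3 → (3, 0, 1, 1, 1)
    λ_4 → (3, 0, 1, 1, 1)
    λ_5 → (3, 0, 1, 1, 1)
    λ_6 → (1, 1, 0, 1, 0)
    λ_7 → (1, 1, 0, 1, 0)
    λ_8 → (1, 0, 1, 4, 0)
    λ_9 → (1, 1, 0, 1, 0)
    λ_10 → (1, 0, 1, 1, 1)
    λ_11 → (3, 0, 1, 1, 1)
    λ_12 → (1, 0, 1, 4, 0)
    λ_13 → (2, 0, 1, 0, 1)
    λ_14 → (1, 1, 0, 1, 0)
    λ_15 → (1, 0, 2, 1, 1)

6 distinct reps among the 15 weights ⇒ 6 W_7-linkage classes:

[[1, 6, 7, 9, 14], [2, 3, 4, 5, 11], [8, 12], [10], [13], [15]]


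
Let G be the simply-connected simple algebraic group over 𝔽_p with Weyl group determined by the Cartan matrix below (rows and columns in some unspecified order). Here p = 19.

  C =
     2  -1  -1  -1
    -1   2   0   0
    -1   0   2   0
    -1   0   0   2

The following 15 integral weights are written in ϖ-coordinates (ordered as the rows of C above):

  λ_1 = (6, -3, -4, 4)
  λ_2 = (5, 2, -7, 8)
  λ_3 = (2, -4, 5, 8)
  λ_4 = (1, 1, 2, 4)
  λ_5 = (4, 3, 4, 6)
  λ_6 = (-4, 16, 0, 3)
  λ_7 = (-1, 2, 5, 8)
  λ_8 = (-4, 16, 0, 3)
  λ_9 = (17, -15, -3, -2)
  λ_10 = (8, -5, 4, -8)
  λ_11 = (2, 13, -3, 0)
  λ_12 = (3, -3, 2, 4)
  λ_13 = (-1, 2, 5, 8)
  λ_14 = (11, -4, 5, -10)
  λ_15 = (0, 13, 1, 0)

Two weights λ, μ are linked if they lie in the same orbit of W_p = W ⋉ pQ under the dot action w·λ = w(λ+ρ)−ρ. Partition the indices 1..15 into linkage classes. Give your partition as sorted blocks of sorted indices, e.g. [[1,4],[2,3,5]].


Dynkin diagram of C (from the 6 off-diagonal −1 entries): D_4.

Ā_19 reps of the 15 weights (D_4, coords as presented):

    1: (2, 2, 3, 5)
    2: (0, 3, 6, 9)
    3: (0, 3, 6, 9)
    4: (2, 2, 3, 5)
    5: (2, 2, 3, 5)
    6: (1, 14, 2, 1)
    7: (0, 3, 6, 9)
    8: (1, 14, 2, 1)
    9: (1, 14, 2, 1)
    10: (2, 2, 3, 5)
    11: (1, 14, 2, 1)
    12: (2, 2, 3, 5)
    13: (0, 3, 6, 9)
    14: (0, 3, 6, 9)
    15: (1, 14, 2, 1)

Partition of {1..15} into 3 W_19-dot-orbits:

[[1, 4, 5, 10, 12], [2, 3, 7, 13, 14], [6, 8, 9, 11, 15]]


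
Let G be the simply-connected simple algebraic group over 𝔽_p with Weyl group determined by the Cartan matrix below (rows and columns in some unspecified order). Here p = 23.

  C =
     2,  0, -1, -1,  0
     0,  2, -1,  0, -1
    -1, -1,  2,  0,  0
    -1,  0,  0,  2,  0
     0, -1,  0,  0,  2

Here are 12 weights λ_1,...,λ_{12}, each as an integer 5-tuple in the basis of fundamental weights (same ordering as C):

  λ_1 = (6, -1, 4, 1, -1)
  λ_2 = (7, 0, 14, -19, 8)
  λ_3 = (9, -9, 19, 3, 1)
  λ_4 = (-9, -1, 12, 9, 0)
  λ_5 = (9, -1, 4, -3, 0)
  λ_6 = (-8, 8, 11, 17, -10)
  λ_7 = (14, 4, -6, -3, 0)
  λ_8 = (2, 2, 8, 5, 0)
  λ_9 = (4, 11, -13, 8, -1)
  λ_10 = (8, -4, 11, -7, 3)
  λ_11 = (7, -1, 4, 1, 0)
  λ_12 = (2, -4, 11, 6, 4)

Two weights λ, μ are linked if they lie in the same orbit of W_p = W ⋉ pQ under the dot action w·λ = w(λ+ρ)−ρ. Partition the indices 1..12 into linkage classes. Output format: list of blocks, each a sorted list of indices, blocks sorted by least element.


C ↔ A_5 under row/col permutation; |W(A_5)| = 720.

λ_j+ρ reflected into Ā_23 (⟨·,θ^∨⟩≤23); 5-tuples as given:

  λ_1 → (7, 0, 5, 2, 0) · λ_2 → (8, 0, 5, 2, 1) · λ_3 → (3, 3, 9, 6, 1) · λ_4 → (8, 0, 5, 2, 1) · λ_5 → (8, 0, 5, 2, 1) · λ_6 → (7, 0, 5, 2, 0) · λ_7 → (8, 0, 5, 2, 1) · λ_8 → (3, 3, 9, 6, 1) · λ_9 → (7, 0, 5, 2, 0) · λ_10 → (3, 3, 9, 6, 1) · λ_11 → (8, 0, 5, 2, 1) · λ_12 → (3, 3, 9, 6, 1)

The 12 indices split into 3 linkage classes (same alcove rep ⇔ same W_23-dot-orbit):

[[1, 6, 9], [2, 4, 5, 7, 11], [3, 8, 10, 12]]


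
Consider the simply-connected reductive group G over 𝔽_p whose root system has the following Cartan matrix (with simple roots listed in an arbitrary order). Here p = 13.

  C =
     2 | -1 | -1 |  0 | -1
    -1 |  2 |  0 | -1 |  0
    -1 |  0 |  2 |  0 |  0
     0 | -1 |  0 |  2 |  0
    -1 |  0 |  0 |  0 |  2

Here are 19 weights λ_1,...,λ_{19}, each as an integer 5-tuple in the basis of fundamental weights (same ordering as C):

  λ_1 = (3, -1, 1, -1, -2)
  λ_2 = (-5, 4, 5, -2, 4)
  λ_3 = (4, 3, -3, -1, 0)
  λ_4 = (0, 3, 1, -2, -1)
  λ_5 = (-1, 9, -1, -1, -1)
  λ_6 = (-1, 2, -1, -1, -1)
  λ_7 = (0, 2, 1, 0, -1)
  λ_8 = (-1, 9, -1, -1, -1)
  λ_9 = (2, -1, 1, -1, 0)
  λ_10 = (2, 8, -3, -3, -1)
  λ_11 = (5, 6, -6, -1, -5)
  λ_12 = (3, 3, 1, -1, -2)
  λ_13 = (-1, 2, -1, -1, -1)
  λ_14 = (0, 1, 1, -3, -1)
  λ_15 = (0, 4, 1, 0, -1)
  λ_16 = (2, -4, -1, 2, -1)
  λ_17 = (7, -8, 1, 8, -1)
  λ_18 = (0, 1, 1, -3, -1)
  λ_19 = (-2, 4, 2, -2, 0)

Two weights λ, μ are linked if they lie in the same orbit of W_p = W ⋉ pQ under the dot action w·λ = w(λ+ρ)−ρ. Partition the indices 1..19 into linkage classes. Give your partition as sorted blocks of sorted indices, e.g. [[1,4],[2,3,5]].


Root system D_5: the 5×5 matrix C matches after relabeling.

Ā_13 reps of the 19 weights (D_5, coords as presented):

    λ_1 → (3, 0, 2, 0, 1)
    λ_2 → (4, 0, 2, 1, 1)
    λ_3 → (3, 0, 2, 0, 1)
    λ_4 → (1, 3, 2, 1, 0)
    λ_5 → (0, 3, 0, 0, 0)
    λ_6 → (0, 3, 0, 0, 0)
    λ_7 → (1, 3, 2, 1, 0)
    λ_8 → (0, 3, 0, 0, 0)
    λ_9 → (3, 0, 2, 0, 1)
    λ_10 → (1, 0, 2, 2, 0)
    λ_11 → (3, 0, 2, 0, 1)
    λ_12 → (3, 0, 2, 0, 1)
    λ_13 → (0, 3, 0, 0, 0)
    λ_14 → (1, 0, 2, 2, 0)
    λ_15 → (1, 3, 2, 1, 0)
    λ_16 → (0, 3, 0, 0, 0)
    λ_17 → (1, 0, 2, 2, 0)
    λ_18 → (1, 0, 2, 2, 0)
    λ_19 → (1, 3, 2, 1, 0)

5 distinct reps among the 19 weights ⇒ 5 W_13-linkage classes:

[[1, 3, 9, 11, 12], [2], [4, 7, 15, 19], [5, 6, 8, 13, 16], [10, 14, 17, 18]]


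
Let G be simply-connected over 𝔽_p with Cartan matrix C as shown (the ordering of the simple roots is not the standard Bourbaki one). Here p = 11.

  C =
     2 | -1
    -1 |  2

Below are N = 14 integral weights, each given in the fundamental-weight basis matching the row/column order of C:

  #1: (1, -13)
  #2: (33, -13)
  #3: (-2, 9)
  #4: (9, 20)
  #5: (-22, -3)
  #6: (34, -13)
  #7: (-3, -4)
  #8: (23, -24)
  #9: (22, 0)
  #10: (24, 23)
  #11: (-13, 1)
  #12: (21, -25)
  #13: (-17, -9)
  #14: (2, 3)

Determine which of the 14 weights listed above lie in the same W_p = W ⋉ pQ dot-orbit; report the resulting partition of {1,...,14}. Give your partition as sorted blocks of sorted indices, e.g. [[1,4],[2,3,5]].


Root system A_2: the 2×2 matrix C matches after relabeling.

Folding the 14 weights λ_j+ρ into Ā_11 (reps in the given 2-coord order):

  [1] (9, 1);  [2] (10, 0);  [3] (1, 9);  [4] (1, 9);  [5] (9, 1);  [6] (9, 1);  [7] (3, 2);  [8] (9, 1);  [9] (1, 9);  [10] (3, 2);  [11] (1, 9);  [12] (9, 2);  [13] (3, 2);  [14] (3, 4)

Grouping the 14 weights by Ā_11-representative: 6 linkage classes.

[[1, 5, 6, 8], [2], [3, 4, 9, 11], [7, 10, 13], [12], [14]]


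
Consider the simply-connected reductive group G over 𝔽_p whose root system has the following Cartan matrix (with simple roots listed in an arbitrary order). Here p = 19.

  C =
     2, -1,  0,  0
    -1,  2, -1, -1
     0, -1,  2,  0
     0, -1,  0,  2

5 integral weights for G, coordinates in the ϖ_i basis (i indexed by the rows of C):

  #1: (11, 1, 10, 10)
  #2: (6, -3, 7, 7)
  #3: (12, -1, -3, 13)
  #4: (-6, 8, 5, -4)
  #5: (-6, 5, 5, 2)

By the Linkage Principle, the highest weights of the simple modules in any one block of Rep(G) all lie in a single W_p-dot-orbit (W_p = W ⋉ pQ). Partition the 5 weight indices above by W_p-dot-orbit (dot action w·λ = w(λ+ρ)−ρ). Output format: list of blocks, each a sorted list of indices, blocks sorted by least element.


Dynkin diagram of C (from the 6 off-diagonal −1 entries): D_4.

W_19-reps of the 5 weights in Ā_19 (same 4-coord order as C):

  λ_1+ρ ↦ (5, 0, 6, 6);  λ_2+ρ ↦ (5, 0, 6, 6);  λ_3+ρ ↦ (5, 0, 6, 6);  λ_4+ρ ↦ (5, 1, 6, 3);  λ_5+ρ ↦ (5, 1, 6, 3)

Partition of {1..5} into 2 W_19-dot-orbits:

[[1, 2, 3], [4, 5]]


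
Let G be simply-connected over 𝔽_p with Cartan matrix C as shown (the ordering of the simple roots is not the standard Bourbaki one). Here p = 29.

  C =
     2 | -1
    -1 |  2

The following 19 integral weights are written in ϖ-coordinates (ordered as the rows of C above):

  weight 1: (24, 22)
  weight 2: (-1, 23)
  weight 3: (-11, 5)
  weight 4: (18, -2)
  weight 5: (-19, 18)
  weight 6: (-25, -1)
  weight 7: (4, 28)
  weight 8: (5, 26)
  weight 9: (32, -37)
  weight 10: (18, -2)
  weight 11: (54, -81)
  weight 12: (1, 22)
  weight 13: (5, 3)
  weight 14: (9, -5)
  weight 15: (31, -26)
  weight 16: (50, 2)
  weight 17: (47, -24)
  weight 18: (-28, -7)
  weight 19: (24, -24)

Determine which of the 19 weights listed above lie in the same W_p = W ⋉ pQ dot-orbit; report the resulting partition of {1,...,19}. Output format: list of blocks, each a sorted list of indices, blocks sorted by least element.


A_2 Cartan matrix, 2 simple roots permuted; ρ=(1,1).

Folding the 19 weights λ_j+ρ into Ā_29 (reps in the given 2-coord order):

    [1] (6, 4)
    [2] (0, 24)
    [3] (6, 4)
    [4] (18, 1)
    [5] (18, 1)
    [6] (0, 24)
    [7] (0, 24)
    [8] (2, 23)
    [9] (4, 22)
    [10] (18, 1)
    [11] (4, 22)
    [12] (2, 23)
    [13] (6, 4)
    [14] (6, 4)
    [15] (4, 22)
    [16] (4, 22)
    [17] (6, 4)
    [18] (2, 23)
    [19] (2, 23)

Linkage partition of the 19 weights (5 classes, p=29):

[[1, 3, 13, 14, 17], [2, 6, 7], [4, 5, 10], [8, 12, 18, 19], [9, 11, 15, 16]]


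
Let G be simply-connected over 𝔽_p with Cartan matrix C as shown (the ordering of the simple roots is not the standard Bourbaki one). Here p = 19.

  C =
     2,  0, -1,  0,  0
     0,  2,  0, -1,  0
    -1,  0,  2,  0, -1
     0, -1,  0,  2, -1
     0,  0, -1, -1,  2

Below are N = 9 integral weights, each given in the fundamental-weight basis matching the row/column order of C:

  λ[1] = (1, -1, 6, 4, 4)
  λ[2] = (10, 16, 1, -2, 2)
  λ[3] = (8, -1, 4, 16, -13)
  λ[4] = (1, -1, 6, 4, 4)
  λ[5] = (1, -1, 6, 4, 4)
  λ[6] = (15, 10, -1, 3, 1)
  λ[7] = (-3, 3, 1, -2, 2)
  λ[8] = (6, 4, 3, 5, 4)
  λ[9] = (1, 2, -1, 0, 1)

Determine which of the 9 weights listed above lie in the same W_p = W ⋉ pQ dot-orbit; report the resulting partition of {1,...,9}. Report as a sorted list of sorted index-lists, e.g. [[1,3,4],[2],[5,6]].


Type A_5, rank 5, |W|=720; reorder rows/cols to standard.

W_19-reps of the 9 weights in Ā_19 (same 5-coord order as C):

    [1] (2, 0, 7, 5, 5)
    [2] (2, 3, 0, 1, 2)
    [3] (2, 0, 7, 5, 5)
    [4] (2, 0, 7, 5, 5)
    [5] (2, 0, 7, 5, 5)
    [6] (2, 3, 0, 1, 2)
    [7] (2, 3, 0, 1, 2)
    [8] (1, 3, 3, 3, 5)
    [9] (2, 3, 0, 1, 2)

These 9 weights hit 3 W_19-dot-orbits; sizes (4, 4, 1):

[[1, 3, 4, 5], [2, 6, 7, 9], [8]]


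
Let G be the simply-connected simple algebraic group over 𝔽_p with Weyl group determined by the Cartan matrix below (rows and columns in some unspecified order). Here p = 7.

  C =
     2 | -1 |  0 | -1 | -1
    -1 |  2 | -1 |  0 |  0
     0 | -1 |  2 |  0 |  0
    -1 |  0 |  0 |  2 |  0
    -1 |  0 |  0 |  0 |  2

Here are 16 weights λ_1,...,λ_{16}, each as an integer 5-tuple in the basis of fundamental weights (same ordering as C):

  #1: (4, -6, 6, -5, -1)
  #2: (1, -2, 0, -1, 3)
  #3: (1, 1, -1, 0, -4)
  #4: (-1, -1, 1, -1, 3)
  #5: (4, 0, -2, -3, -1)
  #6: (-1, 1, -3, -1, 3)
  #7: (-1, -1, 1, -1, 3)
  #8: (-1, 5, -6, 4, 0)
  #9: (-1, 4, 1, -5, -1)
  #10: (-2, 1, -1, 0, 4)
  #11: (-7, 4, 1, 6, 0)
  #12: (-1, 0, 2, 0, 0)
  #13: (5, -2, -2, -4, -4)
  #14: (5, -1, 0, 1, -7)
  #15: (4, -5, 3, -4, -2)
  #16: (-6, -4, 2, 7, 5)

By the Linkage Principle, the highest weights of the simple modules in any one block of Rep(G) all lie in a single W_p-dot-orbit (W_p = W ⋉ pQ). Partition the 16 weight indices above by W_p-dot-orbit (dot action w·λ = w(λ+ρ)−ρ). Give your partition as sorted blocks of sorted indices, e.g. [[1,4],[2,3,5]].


Root system D_5: the 5×5 matrix C matches after relabeling.

Folding the 16 weights λ_j+ρ into Ā_7 (reps in the given 5-coord order):

    λ_1+ρ ↦ (0, 0, 2, 0, 4)
    λ_2+ρ ↦ (1, 0, 0, 0, 4)
    λ_3+ρ ↦ (1, 1, 0, 0, 2)
    λ_4+ρ ↦ (0, 0, 2, 0, 4)
    λ_5+ρ ↦ (1, 1, 1, 2, 0)
    λ_6+ρ ↦ (0, 0, 2, 0, 4)
    λ_7+ρ ↦ (0, 0, 2, 0, 4)
    λ_8+ρ ↦ (1, 0, 0, 0, 4)
    λ_9+ρ ↦ (0, 0, 2, 0, 4)
    λ_10+ρ ↦ (1, 0, 0, 0, 4)
    λ_11+ρ ↦ (1, 0, 0, 0, 4)
    λ_12+ρ ↦ (0, 1, 3, 1, 1)
    λ_13+ρ ↦ (1, 1, 0, 1, 1)
    λ_14+ρ ↦ (1, 0, 0, 0, 4)
    λ_15+ρ ↦ (1, 1, 0, 0, 2)
    λ_16+ρ ↦ (0, 1, 3, 1, 1)

Linkage partition of the 16 weights (6 classes, p=7):

[[1, 4, 6, 7, 9], [2, 8, 10, 11, 14], [3, 15], [5], [12, 16], [13]]


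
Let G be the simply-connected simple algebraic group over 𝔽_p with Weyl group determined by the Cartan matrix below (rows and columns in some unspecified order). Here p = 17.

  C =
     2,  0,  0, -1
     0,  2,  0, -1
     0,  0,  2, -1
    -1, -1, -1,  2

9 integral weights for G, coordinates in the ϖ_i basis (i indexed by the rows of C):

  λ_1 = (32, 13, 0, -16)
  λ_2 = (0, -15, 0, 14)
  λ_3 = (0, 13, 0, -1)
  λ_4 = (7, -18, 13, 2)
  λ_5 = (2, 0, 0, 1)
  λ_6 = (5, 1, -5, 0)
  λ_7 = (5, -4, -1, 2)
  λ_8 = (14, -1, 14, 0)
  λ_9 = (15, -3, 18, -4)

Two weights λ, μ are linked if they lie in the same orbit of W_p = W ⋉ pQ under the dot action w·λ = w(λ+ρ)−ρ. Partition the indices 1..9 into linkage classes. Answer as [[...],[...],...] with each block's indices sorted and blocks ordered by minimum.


Type D_4, rank 4, |W|=192; reorder rows/cols to standard.

Ā_17 reps of the 9 weights (D_4, coords as presented):

    λ_1+ρ ↦ (1, 14, 1, 0)
    λ_2+ρ ↦ (1, 14, 1, 0)
    λ_3+ρ ↦ (1, 14, 1, 0)
    λ_4+ρ ↦ (6, 3, 0, 0)
    λ_5+ρ ↦ (3, 1, 1, 2)
    λ_6+ρ ↦ (3, 1, 1, 2)
    λ_7+ρ ↦ (6, 3, 0, 0)
    λ_8+ρ ↦ (1, 14, 1, 0)
    λ_9+ρ ↦ (2, 10, 1, 1)

4 distinct reps among the 9 weights ⇒ 4 W_17-linkage classes:

[[1, 2, 3, 8], [4, 7], [5, 6], [9]]


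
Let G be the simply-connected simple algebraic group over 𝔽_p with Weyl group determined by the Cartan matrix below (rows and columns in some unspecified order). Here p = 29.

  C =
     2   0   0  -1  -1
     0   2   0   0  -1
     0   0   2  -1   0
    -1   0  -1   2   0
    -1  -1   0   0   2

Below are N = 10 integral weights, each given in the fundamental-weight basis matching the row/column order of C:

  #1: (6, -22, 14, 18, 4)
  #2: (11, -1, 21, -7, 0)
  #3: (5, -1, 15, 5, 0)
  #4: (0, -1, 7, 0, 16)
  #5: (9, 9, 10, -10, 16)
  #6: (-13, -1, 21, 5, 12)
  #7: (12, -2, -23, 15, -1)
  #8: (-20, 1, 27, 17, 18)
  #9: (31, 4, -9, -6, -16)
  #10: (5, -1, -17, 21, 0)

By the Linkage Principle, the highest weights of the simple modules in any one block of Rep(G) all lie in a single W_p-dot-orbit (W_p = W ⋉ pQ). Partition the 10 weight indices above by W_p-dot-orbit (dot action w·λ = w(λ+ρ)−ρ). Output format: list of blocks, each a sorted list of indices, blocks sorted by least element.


Dynkin diagram of C (from the 8 off-diagonal −1 entries): A_5.

λ_j+ρ reflected into Ā_29 (⟨·,θ^∨⟩≤29); 5-tuples as given:

  λ_1 → (4, 7, 2, 8, 5);  λ_2 → (6, 0, 16, 6, 1);  λ_3 → (6, 0, 16, 6, 1);  λ_4 → (1, 0, 8, 1, 17);  λ_5 → (1, 0, 8, 1, 17);  λ_6 → (6, 0, 16, 6, 1);  λ_7 → (6, 0, 16, 6, 1);  λ_8 → (1, 0, 8, 1, 17);  λ_9 → (4, 7, 2, 8, 5);  λ_10 → (6, 0, 16, 6, 1)

Grouping the 10 weights by Ā_29-representative: 3 linkage classes.

[[1, 9], [2, 3, 6, 7, 10], [4, 5, 8]]
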